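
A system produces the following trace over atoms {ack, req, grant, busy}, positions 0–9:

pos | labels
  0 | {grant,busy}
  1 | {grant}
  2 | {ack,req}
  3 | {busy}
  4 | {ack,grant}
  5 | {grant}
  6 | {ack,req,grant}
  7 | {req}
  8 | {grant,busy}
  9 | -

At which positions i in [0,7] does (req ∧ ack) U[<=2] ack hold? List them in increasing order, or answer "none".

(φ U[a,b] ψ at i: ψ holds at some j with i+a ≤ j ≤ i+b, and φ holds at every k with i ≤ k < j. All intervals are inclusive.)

2, 4, 6

Evaluate at each i in [0,7]:
  i=0: ✗ (lhs fails at k=0 before rhs at j=2)
  i=1: ✗ (lhs fails at k=1 before rhs at j=2)
  i=2: ✓ (rhs at j=2)
  i=3: ✗ (lhs fails at k=3 before rhs at j=4)
  i=4: ✓ (rhs at j=4)
  i=5: ✗ (lhs fails at k=5 before rhs at j=6)
  i=6: ✓ (rhs at j=6)
  i=7: ✗ (no rhs in [7,9])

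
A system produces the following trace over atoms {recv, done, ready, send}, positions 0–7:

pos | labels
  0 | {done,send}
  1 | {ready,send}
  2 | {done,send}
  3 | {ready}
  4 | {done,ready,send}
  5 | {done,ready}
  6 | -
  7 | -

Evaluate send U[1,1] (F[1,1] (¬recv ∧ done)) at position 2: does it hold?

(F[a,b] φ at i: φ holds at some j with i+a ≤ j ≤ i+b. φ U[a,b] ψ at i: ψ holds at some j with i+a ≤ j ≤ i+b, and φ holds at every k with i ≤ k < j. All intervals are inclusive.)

Yes

Need some j in [3,3] with F[1,1] (¬recv ∧ done), and send at every k in [2,j-1].
  j=3: F[1,1] (¬recv ∧ done) holds; send holds at every k in [2,2] → satisfied.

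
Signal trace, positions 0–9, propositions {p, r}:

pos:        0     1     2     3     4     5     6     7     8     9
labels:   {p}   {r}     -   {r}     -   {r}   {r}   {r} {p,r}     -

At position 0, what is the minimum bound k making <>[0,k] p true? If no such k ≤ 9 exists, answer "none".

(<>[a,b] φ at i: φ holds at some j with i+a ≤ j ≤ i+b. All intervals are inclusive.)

0

Scan j = 0,1,… for p:
  j=0: holds
First hit at j=0, so smallest k = 0-0 = 0.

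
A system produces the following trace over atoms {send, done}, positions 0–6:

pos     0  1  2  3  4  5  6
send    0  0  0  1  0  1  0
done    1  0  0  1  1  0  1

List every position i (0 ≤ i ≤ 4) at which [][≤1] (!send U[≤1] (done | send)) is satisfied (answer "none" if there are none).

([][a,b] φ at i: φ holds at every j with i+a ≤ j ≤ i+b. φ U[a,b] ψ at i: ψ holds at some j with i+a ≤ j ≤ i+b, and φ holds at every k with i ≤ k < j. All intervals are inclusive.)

Evaluate at each i in [0,4]:
  i=0: ✗ (fails at j=1)
  i=1: ✗ (fails at j=1)
  i=2: ✓ (all of [2,3])
  i=3: ✓ (all of [3,4])
  i=4: ✓ (all of [4,5])

2, 3, 4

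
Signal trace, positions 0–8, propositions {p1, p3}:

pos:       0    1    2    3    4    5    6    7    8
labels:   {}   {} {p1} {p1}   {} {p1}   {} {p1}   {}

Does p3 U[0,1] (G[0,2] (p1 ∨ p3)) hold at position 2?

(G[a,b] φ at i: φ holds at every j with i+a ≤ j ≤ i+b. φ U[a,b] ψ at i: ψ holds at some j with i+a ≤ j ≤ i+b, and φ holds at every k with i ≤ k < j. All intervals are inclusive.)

Need some j in [2,3] with G[0,2] (p1 ∨ p3), and p3 at every k in [2,j-1].
  j=2: G[0,2] (p1 ∨ p3) — fails at 4.
  j=3: G[0,2] (p1 ∨ p3) — fails at 4.
No j in the window works → until fails.

No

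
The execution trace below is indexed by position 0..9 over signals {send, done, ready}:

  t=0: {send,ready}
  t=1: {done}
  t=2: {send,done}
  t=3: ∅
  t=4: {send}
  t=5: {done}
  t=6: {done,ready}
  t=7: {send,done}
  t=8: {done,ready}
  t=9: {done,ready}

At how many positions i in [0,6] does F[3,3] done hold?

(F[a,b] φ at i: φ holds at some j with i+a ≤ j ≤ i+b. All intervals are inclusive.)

Evaluate at each i in [0,6]:
  i=0: ✗ (none in [3,3])
  i=1: ✗ (none in [4,4])
  i=2: ✓ (witness j=5)
  i=3: ✓ (witness j=6)
  i=4: ✓ (witness j=7)
  i=5: ✓ (witness j=8)
  i=6: ✓ (witness j=9)
Positions where it holds: {2, 3, 4, 5, 6} → 5.

5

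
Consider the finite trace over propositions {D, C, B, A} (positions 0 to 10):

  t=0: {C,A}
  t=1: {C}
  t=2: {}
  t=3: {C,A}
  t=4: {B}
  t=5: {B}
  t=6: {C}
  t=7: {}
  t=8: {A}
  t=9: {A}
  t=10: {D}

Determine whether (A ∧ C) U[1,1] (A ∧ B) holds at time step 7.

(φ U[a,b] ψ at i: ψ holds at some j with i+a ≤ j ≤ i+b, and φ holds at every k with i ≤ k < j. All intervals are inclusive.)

Need some j in [8,8] with (A ∧ B), and (A ∧ C) at every k in [7,j-1].
  j=8: (A ∧ B) false.
No j in the window works → until fails.

No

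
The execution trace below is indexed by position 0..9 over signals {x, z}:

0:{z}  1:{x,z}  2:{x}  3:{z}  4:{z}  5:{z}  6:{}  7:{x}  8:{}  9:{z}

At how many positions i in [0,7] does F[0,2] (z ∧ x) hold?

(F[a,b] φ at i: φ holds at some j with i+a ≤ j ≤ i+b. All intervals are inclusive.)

Evaluate at each i in [0,7]:
  i=0: ✓ (witness j=1)
  i=1: ✓ (witness j=1)
  i=2: ✗ (none in [2,4])
  i=3: ✗ (none in [3,5])
  i=4: ✗ (none in [4,6])
  i=5: ✗ (none in [5,7])
  i=6: ✗ (none in [6,8])
  i=7: ✗ (none in [7,9])
Positions where it holds: {0, 1} → 2.

2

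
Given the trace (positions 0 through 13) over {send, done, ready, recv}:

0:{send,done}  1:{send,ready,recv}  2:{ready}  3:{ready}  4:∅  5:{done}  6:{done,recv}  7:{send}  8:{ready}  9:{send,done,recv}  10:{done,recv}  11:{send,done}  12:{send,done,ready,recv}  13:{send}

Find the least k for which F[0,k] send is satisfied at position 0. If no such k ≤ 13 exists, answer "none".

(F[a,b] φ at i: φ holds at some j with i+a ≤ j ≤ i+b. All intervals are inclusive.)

Scan j = 0,1,… for send:
  j=0: holds
First hit at j=0, so smallest k = 0-0 = 0.

0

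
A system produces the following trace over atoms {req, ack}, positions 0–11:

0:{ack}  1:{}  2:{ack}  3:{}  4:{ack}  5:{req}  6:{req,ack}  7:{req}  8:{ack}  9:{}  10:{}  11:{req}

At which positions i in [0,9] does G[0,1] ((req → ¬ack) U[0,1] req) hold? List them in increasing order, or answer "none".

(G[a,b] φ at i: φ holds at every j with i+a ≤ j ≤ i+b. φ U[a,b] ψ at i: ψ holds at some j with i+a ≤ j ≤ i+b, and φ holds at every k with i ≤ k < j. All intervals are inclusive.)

4, 5, 6

Evaluate at each i in [0,9]:
  i=0: ✗ (fails at j=0)
  i=1: ✗ (fails at j=1)
  i=2: ✗ (fails at j=2)
  i=3: ✗ (fails at j=3)
  i=4: ✓ (all of [4,5])
  i=5: ✓ (all of [5,6])
  i=6: ✓ (all of [6,7])
  i=7: ✗ (fails at j=8)
  i=8: ✗ (fails at j=8)
  i=9: ✗ (fails at j=9)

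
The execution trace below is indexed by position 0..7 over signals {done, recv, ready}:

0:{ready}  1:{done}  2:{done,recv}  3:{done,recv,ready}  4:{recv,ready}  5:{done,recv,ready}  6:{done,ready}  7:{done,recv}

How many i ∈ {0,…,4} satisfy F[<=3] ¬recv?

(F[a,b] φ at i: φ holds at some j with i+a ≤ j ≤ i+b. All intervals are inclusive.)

4

Evaluate at each i in [0,4]:
  i=0: ✓ (witness j=0)
  i=1: ✓ (witness j=1)
  i=2: ✗ (none in [2,5])
  i=3: ✓ (witness j=6)
  i=4: ✓ (witness j=6)
Positions where it holds: {0, 1, 3, 4} → 4.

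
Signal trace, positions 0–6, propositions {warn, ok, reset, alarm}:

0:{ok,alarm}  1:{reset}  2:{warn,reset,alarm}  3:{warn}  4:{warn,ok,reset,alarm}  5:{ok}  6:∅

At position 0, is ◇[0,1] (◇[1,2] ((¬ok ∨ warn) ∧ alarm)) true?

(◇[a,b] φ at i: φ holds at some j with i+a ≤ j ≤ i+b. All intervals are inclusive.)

Check ◇[1,2] ((¬ok ∨ warn) ∧ alarm) at each j in [0,1]:
  j=0: holds (witness at 2)
  j=1: holds (witness at 2)
Found at j=0 → formula holds.

True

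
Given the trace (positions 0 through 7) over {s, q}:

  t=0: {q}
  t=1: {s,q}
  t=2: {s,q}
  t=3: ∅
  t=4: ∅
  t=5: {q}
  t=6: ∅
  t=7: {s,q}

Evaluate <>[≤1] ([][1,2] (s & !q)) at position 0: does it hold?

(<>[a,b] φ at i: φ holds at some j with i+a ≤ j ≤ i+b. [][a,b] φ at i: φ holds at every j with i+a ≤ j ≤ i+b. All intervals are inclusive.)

False

Check [][1,2] (s & !q) at each j in [0,1]:
  j=0: fails at 1
  j=1: fails at 2
No position in the window satisfies it → formula fails.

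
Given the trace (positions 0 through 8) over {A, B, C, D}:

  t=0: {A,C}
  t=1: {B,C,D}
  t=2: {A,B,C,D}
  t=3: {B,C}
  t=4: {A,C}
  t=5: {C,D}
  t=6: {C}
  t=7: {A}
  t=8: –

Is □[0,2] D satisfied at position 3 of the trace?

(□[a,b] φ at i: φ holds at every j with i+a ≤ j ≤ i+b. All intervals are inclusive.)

Does not hold

Check D at every j in [3,5]:
  j=3: false
  j=4: false
  j=5: true
Fails at j=3 → formula fails.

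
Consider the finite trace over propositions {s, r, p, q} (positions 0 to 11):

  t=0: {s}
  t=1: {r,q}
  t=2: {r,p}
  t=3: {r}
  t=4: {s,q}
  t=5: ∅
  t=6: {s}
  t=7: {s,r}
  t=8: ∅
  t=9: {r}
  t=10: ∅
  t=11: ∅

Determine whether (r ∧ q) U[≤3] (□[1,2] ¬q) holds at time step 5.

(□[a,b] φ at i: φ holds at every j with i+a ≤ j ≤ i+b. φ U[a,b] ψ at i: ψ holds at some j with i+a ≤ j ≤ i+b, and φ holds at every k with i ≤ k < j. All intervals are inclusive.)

Yes

Need some j in [5,8] with □[1,2] ¬q, and (r ∧ q) at every k in [5,j-1].
  j=5: □[1,2] ¬q holds; no prefix to check → satisfied.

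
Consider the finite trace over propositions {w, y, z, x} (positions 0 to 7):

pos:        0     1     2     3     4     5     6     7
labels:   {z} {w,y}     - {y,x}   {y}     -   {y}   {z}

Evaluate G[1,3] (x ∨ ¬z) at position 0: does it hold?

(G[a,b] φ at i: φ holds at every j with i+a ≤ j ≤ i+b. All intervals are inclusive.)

Check (x ∨ ¬z) at every j in [1,3]:
  j=1: true
  j=2: true
  j=3: true
All positions satisfy it → formula holds.

True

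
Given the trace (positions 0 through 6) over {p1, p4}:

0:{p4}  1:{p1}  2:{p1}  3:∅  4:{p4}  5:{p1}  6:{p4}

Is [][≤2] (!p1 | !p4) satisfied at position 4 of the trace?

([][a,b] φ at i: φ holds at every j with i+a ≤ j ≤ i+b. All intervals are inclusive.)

Check (!p1 | !p4) at every j in [4,6]:
  j=4: true
  j=5: true
  j=6: true
All positions satisfy it → formula holds.

Yes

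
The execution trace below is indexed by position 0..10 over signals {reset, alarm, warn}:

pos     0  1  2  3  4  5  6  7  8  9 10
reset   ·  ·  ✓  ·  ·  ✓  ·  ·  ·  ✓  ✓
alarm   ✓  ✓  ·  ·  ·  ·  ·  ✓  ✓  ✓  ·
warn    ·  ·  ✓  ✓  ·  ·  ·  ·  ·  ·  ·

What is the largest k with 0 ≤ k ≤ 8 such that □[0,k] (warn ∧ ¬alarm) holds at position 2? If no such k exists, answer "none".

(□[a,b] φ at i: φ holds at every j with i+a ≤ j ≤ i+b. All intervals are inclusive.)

1

(warn ∧ ¬alarm) must hold from j=2 onward; find where it first fails.
  j=2: holds
  j=3: holds
  j=4: fails
Holds on [2,3], so largest k = 1.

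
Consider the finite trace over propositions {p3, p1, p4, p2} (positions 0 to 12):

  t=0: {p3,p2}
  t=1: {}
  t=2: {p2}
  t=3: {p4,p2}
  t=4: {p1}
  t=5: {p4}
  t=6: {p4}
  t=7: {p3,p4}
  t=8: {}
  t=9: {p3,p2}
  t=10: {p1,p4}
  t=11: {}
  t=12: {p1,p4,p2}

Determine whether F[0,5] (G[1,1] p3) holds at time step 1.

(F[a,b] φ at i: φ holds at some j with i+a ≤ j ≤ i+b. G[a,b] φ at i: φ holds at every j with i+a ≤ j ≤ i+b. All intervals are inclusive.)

Check G[1,1] p3 at each j in [1,6]:
  j=1: fails at 2
  j=2: fails at 3
  j=3: fails at 4
  j=4: fails at 5
  j=5: fails at 6
  j=6: holds on [7,7]
Found at j=6 → formula holds.

True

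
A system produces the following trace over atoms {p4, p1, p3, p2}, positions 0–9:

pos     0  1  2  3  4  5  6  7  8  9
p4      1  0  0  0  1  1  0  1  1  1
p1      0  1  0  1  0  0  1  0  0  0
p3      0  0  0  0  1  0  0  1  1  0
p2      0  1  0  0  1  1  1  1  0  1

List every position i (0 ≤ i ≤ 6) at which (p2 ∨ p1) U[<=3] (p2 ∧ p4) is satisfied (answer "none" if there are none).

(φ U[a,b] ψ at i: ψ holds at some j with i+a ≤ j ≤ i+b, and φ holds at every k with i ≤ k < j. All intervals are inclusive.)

3, 4, 5, 6

Evaluate at each i in [0,6]:
  i=0: ✗ (no rhs in [0,3])
  i=1: ✗ (lhs fails at k=2 before rhs at j=4)
  i=2: ✗ (lhs fails at k=2 before rhs at j=4)
  i=3: ✓ (rhs at j=4; lhs holds on [3,3])
  i=4: ✓ (rhs at j=4)
  i=5: ✓ (rhs at j=5)
  i=6: ✓ (rhs at j=7; lhs holds on [6,6])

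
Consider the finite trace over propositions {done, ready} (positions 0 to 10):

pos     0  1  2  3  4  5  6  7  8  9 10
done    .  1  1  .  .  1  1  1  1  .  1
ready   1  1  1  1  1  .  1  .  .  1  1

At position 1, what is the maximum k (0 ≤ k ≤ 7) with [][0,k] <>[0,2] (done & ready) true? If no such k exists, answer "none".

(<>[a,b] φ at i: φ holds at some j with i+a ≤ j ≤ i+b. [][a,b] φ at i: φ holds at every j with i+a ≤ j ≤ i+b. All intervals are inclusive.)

<>[0,2] (done & ready) must hold from j=1 onward; find where it first fails.
  j=1: holds
  j=2: holds
  j=3: fails
Holds on [1,2], so largest k = 1.

1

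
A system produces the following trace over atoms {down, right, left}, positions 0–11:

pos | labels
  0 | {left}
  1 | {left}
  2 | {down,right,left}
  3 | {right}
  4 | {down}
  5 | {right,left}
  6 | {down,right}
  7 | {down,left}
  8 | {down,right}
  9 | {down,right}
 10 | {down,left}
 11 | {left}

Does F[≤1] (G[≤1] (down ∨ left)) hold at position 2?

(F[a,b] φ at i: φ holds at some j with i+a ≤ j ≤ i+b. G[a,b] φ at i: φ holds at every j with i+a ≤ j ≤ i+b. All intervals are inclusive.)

False

Check G[≤1] (down ∨ left) at each j in [2,3]:
  j=2: fails at 3
  j=3: fails at 3
No position in the window satisfies it → formula fails.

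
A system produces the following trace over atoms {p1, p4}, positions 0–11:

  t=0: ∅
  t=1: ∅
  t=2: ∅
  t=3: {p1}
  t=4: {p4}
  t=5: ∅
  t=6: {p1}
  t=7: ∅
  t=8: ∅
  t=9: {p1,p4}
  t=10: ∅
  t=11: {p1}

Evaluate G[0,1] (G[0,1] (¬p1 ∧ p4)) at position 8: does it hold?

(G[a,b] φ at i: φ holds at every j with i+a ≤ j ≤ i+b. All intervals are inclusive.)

Does not hold

Check G[0,1] (¬p1 ∧ p4) at every j in [8,9]:
  j=8: fails at 8
  j=9: fails at 9
Fails at j=8 → formula fails.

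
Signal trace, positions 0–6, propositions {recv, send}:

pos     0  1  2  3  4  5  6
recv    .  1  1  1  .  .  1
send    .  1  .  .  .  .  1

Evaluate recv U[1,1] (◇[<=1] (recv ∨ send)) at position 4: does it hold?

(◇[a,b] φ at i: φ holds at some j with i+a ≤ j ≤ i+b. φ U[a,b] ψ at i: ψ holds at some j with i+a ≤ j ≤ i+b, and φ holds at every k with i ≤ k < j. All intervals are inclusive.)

Need some j in [5,5] with ◇[<=1] (recv ∨ send), and recv at every k in [4,j-1].
  j=5: ◇[<=1] (recv ∨ send) holds, but recv fails at k=4 → not this j.
No j in the window works → until fails.

No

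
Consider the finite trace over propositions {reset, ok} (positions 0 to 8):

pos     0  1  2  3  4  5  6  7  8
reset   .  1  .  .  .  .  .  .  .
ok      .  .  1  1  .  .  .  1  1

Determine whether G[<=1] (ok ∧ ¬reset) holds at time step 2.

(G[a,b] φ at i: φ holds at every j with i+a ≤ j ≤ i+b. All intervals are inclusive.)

Holds

Check (ok ∧ ¬reset) at every j in [2,3]:
  j=2: true
  j=3: true
All positions satisfy it → formula holds.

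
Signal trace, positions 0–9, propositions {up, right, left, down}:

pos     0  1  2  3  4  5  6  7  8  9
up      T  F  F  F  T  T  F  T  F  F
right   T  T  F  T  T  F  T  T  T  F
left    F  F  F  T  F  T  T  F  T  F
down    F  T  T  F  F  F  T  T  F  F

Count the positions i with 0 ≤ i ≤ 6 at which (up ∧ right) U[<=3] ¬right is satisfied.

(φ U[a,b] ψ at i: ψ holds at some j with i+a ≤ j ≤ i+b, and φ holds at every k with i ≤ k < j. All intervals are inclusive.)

Evaluate at each i in [0,6]:
  i=0: ✗ (lhs fails at k=1 before rhs at j=2)
  i=1: ✗ (lhs fails at k=1 before rhs at j=2)
  i=2: ✓ (rhs at j=2)
  i=3: ✗ (lhs fails at k=3 before rhs at j=5)
  i=4: ✓ (rhs at j=5; lhs holds on [4,4])
  i=5: ✓ (rhs at j=5)
  i=6: ✗ (lhs fails at k=6 before rhs at j=9)
Positions where it holds: {2, 4, 5} → 3.

3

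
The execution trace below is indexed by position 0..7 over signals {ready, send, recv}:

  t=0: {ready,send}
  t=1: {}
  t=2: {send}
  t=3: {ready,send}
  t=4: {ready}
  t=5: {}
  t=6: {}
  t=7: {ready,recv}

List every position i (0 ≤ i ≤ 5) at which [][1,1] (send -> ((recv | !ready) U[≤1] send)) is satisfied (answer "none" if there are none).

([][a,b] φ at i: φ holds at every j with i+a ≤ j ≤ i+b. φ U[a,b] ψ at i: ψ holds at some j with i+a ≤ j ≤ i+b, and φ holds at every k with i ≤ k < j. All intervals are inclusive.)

0, 1, 2, 3, 4, 5

Evaluate at each i in [0,5]:
  i=0: ✓ (all of [1,1])
  i=1: ✓ (all of [2,2])
  i=2: ✓ (all of [3,3])
  i=3: ✓ (all of [4,4])
  i=4: ✓ (all of [5,5])
  i=5: ✓ (all of [6,6])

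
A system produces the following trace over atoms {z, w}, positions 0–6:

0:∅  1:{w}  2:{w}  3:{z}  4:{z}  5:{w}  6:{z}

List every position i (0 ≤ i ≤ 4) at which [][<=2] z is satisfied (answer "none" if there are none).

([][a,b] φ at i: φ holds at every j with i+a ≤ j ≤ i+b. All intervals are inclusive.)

none

Evaluate at each i in [0,4]:
  i=0: ✗ (fails at j=0)
  i=1: ✗ (fails at j=1)
  i=2: ✗ (fails at j=2)
  i=3: ✗ (fails at j=5)
  i=4: ✗ (fails at j=5)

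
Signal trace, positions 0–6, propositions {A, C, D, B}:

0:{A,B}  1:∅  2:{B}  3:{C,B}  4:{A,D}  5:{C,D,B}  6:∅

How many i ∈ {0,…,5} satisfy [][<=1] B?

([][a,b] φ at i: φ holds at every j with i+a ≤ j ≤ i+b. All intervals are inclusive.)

1

Evaluate at each i in [0,5]:
  i=0: ✗ (fails at j=1)
  i=1: ✗ (fails at j=1)
  i=2: ✓ (all of [2,3])
  i=3: ✗ (fails at j=4)
  i=4: ✗ (fails at j=4)
  i=5: ✗ (fails at j=6)
Positions where it holds: {2} → 1.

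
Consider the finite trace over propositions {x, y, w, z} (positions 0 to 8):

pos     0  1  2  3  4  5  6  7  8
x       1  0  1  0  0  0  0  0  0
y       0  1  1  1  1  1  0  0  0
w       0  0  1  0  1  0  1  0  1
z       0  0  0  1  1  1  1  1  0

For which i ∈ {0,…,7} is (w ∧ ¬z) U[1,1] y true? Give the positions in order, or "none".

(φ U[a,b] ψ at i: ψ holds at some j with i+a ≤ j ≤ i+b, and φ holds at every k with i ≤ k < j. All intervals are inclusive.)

Evaluate at each i in [0,7]:
  i=0: ✗ (lhs fails at k=0 before rhs at j=1)
  i=1: ✗ (lhs fails at k=1 before rhs at j=2)
  i=2: ✓ (rhs at j=3; lhs holds on [2,2])
  i=3: ✗ (lhs fails at k=3 before rhs at j=4)
  i=4: ✗ (lhs fails at k=4 before rhs at j=5)
  i=5: ✗ (no rhs in [6,6])
  i=6: ✗ (no rhs in [7,7])
  i=7: ✗ (no rhs in [8,8])

2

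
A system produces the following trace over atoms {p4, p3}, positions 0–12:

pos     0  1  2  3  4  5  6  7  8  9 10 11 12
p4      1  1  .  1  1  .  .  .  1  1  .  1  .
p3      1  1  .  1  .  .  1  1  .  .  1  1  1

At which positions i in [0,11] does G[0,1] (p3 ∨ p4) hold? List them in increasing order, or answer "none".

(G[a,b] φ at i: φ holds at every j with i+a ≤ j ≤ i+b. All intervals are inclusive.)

0, 3, 6, 7, 8, 9, 10, 11

Evaluate at each i in [0,11]:
  i=0: ✓ (all of [0,1])
  i=1: ✗ (fails at j=2)
  i=2: ✗ (fails at j=2)
  i=3: ✓ (all of [3,4])
  i=4: ✗ (fails at j=5)
  i=5: ✗ (fails at j=5)
  i=6: ✓ (all of [6,7])
  i=7: ✓ (all of [7,8])
  i=8: ✓ (all of [8,9])
  i=9: ✓ (all of [9,10])
  i=10: ✓ (all of [10,11])
  i=11: ✓ (all of [11,12])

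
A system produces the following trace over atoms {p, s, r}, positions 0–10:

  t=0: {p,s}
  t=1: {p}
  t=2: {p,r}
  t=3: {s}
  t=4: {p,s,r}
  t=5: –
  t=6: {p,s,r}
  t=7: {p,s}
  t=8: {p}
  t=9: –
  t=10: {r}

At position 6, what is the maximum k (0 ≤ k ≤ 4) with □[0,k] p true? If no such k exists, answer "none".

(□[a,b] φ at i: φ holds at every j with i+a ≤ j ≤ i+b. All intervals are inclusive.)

2

p must hold from j=6 onward; find where it first fails.
  j=6: holds
  j=7: holds
  j=8: holds
  j=9: fails
Holds on [6,8], so largest k = 2.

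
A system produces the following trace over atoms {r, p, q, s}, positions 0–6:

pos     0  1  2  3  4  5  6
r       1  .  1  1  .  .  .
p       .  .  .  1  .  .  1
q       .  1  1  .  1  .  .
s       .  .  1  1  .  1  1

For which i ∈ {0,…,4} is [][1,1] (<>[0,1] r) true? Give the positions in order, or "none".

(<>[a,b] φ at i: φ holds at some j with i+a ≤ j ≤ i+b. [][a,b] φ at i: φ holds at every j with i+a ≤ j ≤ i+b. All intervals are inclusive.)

0, 1, 2

Evaluate at each i in [0,4]:
  i=0: ✓ (all of [1,1])
  i=1: ✓ (all of [2,2])
  i=2: ✓ (all of [3,3])
  i=3: ✗ (fails at j=4)
  i=4: ✗ (fails at j=5)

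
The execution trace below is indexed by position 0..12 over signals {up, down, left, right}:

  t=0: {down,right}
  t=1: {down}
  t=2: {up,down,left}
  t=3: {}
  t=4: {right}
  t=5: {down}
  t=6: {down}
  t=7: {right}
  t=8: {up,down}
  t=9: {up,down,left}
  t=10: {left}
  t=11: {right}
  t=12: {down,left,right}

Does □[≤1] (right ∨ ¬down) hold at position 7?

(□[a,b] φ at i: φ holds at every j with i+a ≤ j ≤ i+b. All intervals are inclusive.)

False

Check (right ∨ ¬down) at every j in [7,8]:
  j=7: true
  j=8: false
Fails at j=8 → formula fails.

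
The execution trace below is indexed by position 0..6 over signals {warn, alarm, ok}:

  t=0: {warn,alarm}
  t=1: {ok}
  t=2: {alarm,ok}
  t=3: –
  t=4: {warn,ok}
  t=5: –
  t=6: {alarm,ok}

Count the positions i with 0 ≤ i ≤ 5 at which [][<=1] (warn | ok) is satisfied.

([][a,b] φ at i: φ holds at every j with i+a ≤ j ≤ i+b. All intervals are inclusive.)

Evaluate at each i in [0,5]:
  i=0: ✓ (all of [0,1])
  i=1: ✓ (all of [1,2])
  i=2: ✗ (fails at j=3)
  i=3: ✗ (fails at j=3)
  i=4: ✗ (fails at j=5)
  i=5: ✗ (fails at j=5)
Positions where it holds: {0, 1} → 2.

2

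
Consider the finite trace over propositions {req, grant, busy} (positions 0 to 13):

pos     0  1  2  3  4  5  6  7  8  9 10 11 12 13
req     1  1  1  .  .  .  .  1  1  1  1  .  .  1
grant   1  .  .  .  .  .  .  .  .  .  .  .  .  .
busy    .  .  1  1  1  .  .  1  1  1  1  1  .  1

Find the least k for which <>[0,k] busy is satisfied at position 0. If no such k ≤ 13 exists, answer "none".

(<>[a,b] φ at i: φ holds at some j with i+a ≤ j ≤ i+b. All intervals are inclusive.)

2

Scan j = 0,1,… for busy:
  j=0: fails
  j=1: fails
  j=2: holds
First hit at j=2, so smallest k = 2-0 = 2.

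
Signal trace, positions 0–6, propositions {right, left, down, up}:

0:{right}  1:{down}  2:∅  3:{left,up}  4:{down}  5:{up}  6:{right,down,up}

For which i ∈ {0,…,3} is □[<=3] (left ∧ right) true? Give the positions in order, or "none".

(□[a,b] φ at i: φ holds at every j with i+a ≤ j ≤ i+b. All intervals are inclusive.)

Evaluate at each i in [0,3]:
  i=0: ✗ (fails at j=0)
  i=1: ✗ (fails at j=1)
  i=2: ✗ (fails at j=2)
  i=3: ✗ (fails at j=3)

none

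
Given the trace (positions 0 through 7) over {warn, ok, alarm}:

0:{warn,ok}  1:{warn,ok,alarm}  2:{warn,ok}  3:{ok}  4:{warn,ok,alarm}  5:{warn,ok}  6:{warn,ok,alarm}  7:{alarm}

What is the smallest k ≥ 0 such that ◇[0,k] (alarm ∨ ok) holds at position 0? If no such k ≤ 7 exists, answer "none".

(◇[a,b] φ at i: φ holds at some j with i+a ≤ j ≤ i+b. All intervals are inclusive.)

Scan j = 0,1,… for (alarm ∨ ok):
  j=0: holds
First hit at j=0, so smallest k = 0-0 = 0.

0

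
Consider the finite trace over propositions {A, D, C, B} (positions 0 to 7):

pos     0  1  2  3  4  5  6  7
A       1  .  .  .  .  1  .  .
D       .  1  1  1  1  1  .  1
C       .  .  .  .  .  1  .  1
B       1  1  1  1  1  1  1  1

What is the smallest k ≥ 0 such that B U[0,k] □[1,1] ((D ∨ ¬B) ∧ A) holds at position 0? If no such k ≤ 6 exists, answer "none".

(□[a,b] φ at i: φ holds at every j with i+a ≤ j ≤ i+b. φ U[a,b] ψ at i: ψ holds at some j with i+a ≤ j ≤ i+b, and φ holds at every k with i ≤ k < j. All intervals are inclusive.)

4

Need earliest j ≥ 0 with □[1,1] ((D ∨ ¬B) ∧ A), and B at every k in [0,j-1].
  j=0: rhs fails.
  j=1: rhs fails.
  j=2: rhs fails.
  j=3: rhs fails.
  j=4: rhs holds; lhs holds on [0,3]. k = 4.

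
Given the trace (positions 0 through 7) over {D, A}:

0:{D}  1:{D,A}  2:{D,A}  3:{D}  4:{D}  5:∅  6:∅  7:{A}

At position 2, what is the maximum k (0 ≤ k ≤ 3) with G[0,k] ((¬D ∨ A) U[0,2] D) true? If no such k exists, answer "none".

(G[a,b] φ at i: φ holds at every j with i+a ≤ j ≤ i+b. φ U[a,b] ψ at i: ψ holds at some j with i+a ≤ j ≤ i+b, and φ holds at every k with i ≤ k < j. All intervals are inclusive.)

((¬D ∨ A) U[0,2] D) must hold from j=2 onward; find where it first fails.
  j=2: holds
  j=3: holds
  j=4: holds
  j=5: fails
Holds on [2,4], so largest k = 2.

2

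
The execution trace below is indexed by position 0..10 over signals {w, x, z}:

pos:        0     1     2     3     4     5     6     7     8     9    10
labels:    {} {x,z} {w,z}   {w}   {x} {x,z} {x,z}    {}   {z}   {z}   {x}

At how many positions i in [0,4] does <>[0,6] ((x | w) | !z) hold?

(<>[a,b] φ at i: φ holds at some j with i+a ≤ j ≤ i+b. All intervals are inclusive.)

Evaluate at each i in [0,4]:
  i=0: ✓ (witness j=0)
  i=1: ✓ (witness j=1)
  i=2: ✓ (witness j=2)
  i=3: ✓ (witness j=3)
  i=4: ✓ (witness j=4)
Positions where it holds: {0, 1, 2, 3, 4} → 5.

5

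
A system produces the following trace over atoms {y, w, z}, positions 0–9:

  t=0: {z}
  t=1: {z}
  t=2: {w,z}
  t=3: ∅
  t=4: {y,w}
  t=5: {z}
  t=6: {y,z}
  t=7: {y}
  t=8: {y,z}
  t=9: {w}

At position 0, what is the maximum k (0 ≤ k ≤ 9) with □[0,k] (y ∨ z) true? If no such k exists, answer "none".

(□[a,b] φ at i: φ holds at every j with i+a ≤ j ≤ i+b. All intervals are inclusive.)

(y ∨ z) must hold from j=0 onward; find where it first fails.
  j=0: holds
  j=1: holds
  j=2: holds
  j=3: fails
Holds on [0,2], so largest k = 2.

2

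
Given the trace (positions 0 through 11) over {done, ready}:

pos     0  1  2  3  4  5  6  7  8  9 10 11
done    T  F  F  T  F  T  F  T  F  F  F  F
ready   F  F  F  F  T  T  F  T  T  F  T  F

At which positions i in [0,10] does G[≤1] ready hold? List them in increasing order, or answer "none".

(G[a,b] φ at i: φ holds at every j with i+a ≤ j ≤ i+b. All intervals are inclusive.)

Evaluate at each i in [0,10]:
  i=0: ✗ (fails at j=0)
  i=1: ✗ (fails at j=1)
  i=2: ✗ (fails at j=2)
  i=3: ✗ (fails at j=3)
  i=4: ✓ (all of [4,5])
  i=5: ✗ (fails at j=6)
  i=6: ✗ (fails at j=6)
  i=7: ✓ (all of [7,8])
  i=8: ✗ (fails at j=9)
  i=9: ✗ (fails at j=9)
  i=10: ✗ (fails at j=11)

4, 7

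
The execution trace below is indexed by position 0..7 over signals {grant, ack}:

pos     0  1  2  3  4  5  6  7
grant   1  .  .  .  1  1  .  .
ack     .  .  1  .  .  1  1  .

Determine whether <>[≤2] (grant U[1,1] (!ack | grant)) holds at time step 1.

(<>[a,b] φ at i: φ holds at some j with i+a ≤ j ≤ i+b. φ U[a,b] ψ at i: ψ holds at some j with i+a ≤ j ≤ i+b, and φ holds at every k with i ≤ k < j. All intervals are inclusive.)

False

Check (grant U[1,1] (!ack | grant)) at each j in [1,3]:
  j=1: fails
  j=2: fails
  j=3: fails
No position in the window satisfies it → formula fails.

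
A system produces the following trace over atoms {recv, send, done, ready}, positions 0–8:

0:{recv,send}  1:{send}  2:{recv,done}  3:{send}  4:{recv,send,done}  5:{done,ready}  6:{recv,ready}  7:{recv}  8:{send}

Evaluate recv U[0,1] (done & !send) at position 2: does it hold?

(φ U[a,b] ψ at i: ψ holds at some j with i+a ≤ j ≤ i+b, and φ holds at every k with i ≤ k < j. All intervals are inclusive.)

Yes

Need some j in [2,3] with (done & !send), and recv at every k in [2,j-1].
  j=2: (done & !send) holds; no prefix to check → satisfied.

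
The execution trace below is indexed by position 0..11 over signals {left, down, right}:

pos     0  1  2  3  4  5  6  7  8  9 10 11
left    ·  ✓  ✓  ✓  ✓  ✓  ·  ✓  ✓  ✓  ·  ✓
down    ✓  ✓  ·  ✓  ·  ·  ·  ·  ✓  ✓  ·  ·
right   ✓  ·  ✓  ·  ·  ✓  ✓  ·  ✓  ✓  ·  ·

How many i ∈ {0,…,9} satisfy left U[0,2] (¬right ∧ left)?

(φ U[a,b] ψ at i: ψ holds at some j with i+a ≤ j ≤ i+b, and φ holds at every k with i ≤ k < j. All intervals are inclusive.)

Evaluate at each i in [0,9]:
  i=0: ✗ (lhs fails at k=0 before rhs at j=1)
  i=1: ✓ (rhs at j=1)
  i=2: ✓ (rhs at j=3; lhs holds on [2,2])
  i=3: ✓ (rhs at j=3)
  i=4: ✓ (rhs at j=4)
  i=5: ✗ (lhs fails at k=6 before rhs at j=7)
  i=6: ✗ (lhs fails at k=6 before rhs at j=7)
  i=7: ✓ (rhs at j=7)
  i=8: ✗ (no rhs in [8,10])
  i=9: ✗ (lhs fails at k=10 before rhs at j=11)
Positions where it holds: {1, 2, 3, 4, 7} → 5.

5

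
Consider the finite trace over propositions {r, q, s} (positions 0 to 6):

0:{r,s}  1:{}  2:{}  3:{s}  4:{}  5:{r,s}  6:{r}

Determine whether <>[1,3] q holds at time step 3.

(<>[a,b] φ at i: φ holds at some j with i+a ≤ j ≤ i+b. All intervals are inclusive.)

Check q at each j in [4,6]:
  j=4: false
  j=5: false
  j=6: false
No position in the window satisfies it → formula fails.

False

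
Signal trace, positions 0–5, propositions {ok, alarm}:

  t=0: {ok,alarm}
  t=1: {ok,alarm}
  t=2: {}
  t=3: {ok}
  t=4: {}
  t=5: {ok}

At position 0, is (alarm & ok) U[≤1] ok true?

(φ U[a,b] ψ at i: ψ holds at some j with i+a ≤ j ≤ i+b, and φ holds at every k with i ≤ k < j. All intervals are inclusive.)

Yes

Need some j in [0,1] with ok, and (alarm & ok) at every k in [0,j-1].
  j=0: ok holds; no prefix to check → satisfied.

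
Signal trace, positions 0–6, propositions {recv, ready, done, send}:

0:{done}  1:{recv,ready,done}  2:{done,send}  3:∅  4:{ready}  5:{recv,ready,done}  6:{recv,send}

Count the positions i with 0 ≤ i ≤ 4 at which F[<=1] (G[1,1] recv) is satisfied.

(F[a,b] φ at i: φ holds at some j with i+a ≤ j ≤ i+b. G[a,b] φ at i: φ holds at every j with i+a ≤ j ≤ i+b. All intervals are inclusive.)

3

Evaluate at each i in [0,4]:
  i=0: ✓ (witness j=0)
  i=1: ✗ (none in [1,2])
  i=2: ✗ (none in [2,3])
  i=3: ✓ (witness j=4)
  i=4: ✓ (witness j=4)
Positions where it holds: {0, 3, 4} → 3.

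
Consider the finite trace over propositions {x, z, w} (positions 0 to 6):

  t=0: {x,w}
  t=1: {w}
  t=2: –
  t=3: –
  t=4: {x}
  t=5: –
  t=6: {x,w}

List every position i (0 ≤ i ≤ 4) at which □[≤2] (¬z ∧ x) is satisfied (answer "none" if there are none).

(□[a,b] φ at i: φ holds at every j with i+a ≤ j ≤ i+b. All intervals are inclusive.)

none

Evaluate at each i in [0,4]:
  i=0: ✗ (fails at j=1)
  i=1: ✗ (fails at j=1)
  i=2: ✗ (fails at j=2)
  i=3: ✗ (fails at j=3)
  i=4: ✗ (fails at j=5)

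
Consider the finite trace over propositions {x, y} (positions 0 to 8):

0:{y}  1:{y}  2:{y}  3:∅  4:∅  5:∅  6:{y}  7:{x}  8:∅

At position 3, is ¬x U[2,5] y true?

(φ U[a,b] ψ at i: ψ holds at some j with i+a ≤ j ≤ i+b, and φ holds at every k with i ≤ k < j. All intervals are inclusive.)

True

Need some j in [5,8] with y, and ¬x at every k in [3,j-1].
  j=5: y false.
  j=6: y holds; ¬x holds at every k in [3,5] → satisfied.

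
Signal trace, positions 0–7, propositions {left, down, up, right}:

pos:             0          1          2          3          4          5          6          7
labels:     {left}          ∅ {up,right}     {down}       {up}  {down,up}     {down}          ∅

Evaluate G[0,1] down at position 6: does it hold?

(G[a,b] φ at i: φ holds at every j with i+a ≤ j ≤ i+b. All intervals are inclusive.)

Does not hold

Check down at every j in [6,7]:
  j=6: true
  j=7: false
Fails at j=7 → formula fails.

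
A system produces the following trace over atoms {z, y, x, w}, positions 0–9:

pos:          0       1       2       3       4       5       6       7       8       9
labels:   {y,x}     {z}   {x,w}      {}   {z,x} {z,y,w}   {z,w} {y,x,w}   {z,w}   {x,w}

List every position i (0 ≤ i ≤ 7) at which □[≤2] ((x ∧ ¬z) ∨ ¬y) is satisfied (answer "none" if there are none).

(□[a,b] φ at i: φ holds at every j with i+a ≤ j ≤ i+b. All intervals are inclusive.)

0, 1, 2, 6, 7

Evaluate at each i in [0,7]:
  i=0: ✓ (all of [0,2])
  i=1: ✓ (all of [1,3])
  i=2: ✓ (all of [2,4])
  i=3: ✗ (fails at j=5)
  i=4: ✗ (fails at j=5)
  i=5: ✗ (fails at j=5)
  i=6: ✓ (all of [6,8])
  i=7: ✓ (all of [7,9])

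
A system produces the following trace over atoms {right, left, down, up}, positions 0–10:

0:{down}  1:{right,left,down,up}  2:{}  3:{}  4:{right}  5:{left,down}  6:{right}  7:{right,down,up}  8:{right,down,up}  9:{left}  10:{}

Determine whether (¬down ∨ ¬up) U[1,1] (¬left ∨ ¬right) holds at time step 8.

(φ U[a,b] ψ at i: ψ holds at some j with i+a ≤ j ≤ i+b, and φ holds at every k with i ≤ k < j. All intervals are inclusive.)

False

Need some j in [9,9] with (¬left ∨ ¬right), and (¬down ∨ ¬up) at every k in [8,j-1].
  j=9: (¬left ∨ ¬right) holds, but (¬down ∨ ¬up) fails at k=8 → not this j.
No j in the window works → until fails.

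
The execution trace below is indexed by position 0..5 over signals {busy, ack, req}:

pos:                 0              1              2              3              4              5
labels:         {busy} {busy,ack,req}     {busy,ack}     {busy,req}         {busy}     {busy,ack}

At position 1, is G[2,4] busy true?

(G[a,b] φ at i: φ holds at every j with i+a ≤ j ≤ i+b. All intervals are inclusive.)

Holds

Check busy at every j in [3,5]:
  j=3: true
  j=4: true
  j=5: true
All positions satisfy it → formula holds.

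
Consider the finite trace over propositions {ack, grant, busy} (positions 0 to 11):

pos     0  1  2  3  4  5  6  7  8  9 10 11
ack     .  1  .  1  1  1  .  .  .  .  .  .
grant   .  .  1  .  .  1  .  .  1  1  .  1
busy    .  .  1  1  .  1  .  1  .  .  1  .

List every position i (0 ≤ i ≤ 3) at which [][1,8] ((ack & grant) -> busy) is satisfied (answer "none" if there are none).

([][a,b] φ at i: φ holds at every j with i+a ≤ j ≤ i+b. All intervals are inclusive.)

Evaluate at each i in [0,3]:
  i=0: ✓ (all of [1,8])
  i=1: ✓ (all of [2,9])
  i=2: ✓ (all of [3,10])
  i=3: ✓ (all of [4,11])

0, 1, 2, 3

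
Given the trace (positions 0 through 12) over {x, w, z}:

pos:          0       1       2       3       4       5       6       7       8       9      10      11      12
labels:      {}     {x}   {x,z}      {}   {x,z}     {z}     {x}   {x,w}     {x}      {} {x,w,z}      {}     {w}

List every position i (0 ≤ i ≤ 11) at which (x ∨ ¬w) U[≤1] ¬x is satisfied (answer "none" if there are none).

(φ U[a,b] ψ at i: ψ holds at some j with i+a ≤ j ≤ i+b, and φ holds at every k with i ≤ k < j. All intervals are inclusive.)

0, 2, 3, 4, 5, 8, 9, 10, 11

Evaluate at each i in [0,11]:
  i=0: ✓ (rhs at j=0)
  i=1: ✗ (no rhs in [1,2])
  i=2: ✓ (rhs at j=3; lhs holds on [2,2])
  i=3: ✓ (rhs at j=3)
  i=4: ✓ (rhs at j=5; lhs holds on [4,4])
  i=5: ✓ (rhs at j=5)
  i=6: ✗ (no rhs in [6,7])
  i=7: ✗ (no rhs in [7,8])
  i=8: ✓ (rhs at j=9; lhs holds on [8,8])
  i=9: ✓ (rhs at j=9)
  i=10: ✓ (rhs at j=11; lhs holds on [10,10])
  i=11: ✓ (rhs at j=11)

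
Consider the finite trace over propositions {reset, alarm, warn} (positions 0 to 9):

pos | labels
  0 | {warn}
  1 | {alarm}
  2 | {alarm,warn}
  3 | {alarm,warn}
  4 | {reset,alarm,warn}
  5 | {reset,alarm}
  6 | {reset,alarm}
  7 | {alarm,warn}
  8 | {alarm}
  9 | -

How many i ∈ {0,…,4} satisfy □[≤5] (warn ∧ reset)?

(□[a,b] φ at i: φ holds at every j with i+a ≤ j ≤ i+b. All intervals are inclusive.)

0

Evaluate at each i in [0,4]:
  i=0: ✗ (fails at j=0)
  i=1: ✗ (fails at j=1)
  i=2: ✗ (fails at j=2)
  i=3: ✗ (fails at j=3)
  i=4: ✗ (fails at j=5)
Positions where it holds: {} → 0.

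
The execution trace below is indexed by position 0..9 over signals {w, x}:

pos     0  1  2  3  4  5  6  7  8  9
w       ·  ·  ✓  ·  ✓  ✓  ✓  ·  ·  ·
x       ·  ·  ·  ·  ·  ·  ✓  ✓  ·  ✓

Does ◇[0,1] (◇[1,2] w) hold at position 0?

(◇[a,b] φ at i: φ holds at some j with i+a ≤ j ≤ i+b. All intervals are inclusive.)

Check ◇[1,2] w at each j in [0,1]:
  j=0: holds (witness at 2)
  j=1: holds (witness at 2)
Found at j=0 → formula holds.

True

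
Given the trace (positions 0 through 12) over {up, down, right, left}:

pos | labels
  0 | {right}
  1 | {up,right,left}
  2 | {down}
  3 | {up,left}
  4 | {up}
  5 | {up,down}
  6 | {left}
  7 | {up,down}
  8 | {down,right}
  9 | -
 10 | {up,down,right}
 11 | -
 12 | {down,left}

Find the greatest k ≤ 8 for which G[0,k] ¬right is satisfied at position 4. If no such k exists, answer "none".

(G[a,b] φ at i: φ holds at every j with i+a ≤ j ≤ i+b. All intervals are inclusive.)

¬right must hold from j=4 onward; find where it first fails.
  j=4: holds
  j=5: holds
  j=6: holds
  j=7: holds
  j=8: fails
Holds on [4,7], so largest k = 3.

3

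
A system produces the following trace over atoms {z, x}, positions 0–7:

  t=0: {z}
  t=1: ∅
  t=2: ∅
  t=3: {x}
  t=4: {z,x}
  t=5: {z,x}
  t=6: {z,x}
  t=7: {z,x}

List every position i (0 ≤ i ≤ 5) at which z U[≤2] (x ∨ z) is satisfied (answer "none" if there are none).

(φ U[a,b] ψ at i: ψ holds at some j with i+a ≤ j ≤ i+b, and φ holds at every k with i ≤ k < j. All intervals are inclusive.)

0, 3, 4, 5

Evaluate at each i in [0,5]:
  i=0: ✓ (rhs at j=0)
  i=1: ✗ (lhs fails at k=1 before rhs at j=3)
  i=2: ✗ (lhs fails at k=2 before rhs at j=3)
  i=3: ✓ (rhs at j=3)
  i=4: ✓ (rhs at j=4)
  i=5: ✓ (rhs at j=5)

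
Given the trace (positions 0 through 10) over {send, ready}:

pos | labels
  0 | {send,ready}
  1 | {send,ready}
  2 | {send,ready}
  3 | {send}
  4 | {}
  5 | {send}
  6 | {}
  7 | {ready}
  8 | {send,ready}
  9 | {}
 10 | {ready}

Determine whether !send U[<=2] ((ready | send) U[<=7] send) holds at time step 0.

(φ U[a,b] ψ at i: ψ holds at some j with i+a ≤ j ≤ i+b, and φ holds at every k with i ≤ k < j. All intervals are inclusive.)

Need some j in [0,2] with ((ready | send) U[<=7] send), and !send at every k in [0,j-1].
  j=0: ((ready | send) U[<=7] send) holds; no prefix to check → satisfied.

Yes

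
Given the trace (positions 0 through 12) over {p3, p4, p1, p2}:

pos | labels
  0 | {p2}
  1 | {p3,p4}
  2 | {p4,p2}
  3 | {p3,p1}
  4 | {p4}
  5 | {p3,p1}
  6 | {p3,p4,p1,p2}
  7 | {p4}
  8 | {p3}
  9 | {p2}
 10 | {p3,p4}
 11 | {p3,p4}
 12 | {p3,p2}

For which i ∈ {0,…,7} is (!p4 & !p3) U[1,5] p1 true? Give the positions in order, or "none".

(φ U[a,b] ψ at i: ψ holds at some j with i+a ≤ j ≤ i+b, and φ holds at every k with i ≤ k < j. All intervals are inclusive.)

Evaluate at each i in [0,7]:
  i=0: ✗ (lhs fails at k=1 before rhs at j=3)
  i=1: ✗ (lhs fails at k=1 before rhs at j=3)
  i=2: ✗ (lhs fails at k=2 before rhs at j=3)
  i=3: ✗ (lhs fails at k=3 before rhs at j=5)
  i=4: ✗ (lhs fails at k=4 before rhs at j=5)
  i=5: ✗ (lhs fails at k=5 before rhs at j=6)
  i=6: ✗ (no rhs in [7,11])
  i=7: ✗ (no rhs in [8,12])

none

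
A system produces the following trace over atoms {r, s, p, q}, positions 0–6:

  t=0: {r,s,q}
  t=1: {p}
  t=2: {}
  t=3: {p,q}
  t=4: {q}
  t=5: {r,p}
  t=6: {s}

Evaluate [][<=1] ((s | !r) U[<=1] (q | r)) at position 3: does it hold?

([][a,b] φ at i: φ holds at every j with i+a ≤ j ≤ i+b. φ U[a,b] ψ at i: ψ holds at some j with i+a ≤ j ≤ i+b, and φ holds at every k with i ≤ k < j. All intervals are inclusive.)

True

Check ((s | !r) U[<=1] (q | r)) at every j in [3,4]:
  j=3: holds
  j=4: holds
All positions satisfy it → formula holds.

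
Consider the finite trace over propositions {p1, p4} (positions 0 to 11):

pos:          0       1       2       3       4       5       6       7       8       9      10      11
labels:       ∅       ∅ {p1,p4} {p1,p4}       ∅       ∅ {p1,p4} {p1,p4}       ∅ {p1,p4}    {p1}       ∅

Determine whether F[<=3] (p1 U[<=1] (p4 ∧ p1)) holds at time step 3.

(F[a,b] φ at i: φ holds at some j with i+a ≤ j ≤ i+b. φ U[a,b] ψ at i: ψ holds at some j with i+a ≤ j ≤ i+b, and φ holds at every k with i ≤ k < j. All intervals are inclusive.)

Yes

Check (p1 U[<=1] (p4 ∧ p1)) at each j in [3,6]:
  j=3: holds
  j=4: fails
  j=5: fails
  j=6: holds
Found at j=3 → formula holds.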